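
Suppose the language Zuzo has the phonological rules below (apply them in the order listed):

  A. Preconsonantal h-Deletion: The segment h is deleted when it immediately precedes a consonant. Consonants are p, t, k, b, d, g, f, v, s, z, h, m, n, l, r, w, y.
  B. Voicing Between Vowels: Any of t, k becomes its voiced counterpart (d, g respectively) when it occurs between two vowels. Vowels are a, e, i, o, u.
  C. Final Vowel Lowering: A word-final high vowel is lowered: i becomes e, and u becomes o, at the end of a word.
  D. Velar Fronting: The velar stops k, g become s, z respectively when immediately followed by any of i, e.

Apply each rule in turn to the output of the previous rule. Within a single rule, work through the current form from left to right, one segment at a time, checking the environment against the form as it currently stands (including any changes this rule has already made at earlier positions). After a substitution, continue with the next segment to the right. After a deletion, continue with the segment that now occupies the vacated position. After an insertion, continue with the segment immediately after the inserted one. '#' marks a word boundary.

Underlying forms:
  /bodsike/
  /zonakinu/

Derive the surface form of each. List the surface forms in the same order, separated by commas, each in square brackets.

/bodsike/:
  A Preconsonantal h-Deletion: no change — [bodsike]
  B Voicing Between Vowels: [bodsike] → [bodsige]
  C Final Vowel Lowering: no change — [bodsige]
  D Velar Fronting: [bodsige] → [bodsize]
/zonakinu/:
  A Preconsonantal h-Deletion: no change — [zonakinu]
  B Voicing Between Vowels: [zonakinu] → [zonaginu]
  C Final Vowel Lowering: [zonaginu] → [zonagino]
  D Velar Fronting: [zonagino] → [zonazino]

[bodsize], [zonazino]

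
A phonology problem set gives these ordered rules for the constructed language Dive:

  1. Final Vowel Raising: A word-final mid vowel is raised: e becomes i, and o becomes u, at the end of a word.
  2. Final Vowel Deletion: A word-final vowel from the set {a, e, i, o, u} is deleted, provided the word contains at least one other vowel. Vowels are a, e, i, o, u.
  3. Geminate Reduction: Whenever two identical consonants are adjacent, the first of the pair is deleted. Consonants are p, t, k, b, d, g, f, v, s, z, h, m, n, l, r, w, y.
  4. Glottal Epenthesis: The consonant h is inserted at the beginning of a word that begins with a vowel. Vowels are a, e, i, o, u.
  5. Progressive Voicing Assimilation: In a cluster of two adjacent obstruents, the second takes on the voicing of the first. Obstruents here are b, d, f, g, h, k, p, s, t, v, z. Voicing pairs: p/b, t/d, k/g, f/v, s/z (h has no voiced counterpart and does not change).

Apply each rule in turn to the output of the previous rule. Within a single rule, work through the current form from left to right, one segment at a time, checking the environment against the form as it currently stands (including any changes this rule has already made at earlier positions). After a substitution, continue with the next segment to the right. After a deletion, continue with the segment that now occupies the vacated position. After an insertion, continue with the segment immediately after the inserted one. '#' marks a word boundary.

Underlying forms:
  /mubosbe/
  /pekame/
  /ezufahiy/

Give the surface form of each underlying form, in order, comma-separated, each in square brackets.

[mubosp], [pekam], [hezufahiy]

/mubosbe/:
  1 Final Vowel Raising: [mubosbe] → [mubosbi]
  2 Final Vowel Deletion: [mubosbi] → [mubosb]
  3 Geminate Reduction: no change — [mubosb]
  4 Glottal Epenthesis: no change — [mubosb]
  5 Progressive Voicing Assimilation: [mubosb] → [mubosp]
/pekame/:
  1 Final Vowel Raising: [pekame] → [pekami]
  2 Final Vowel Deletion: [pekami] → [pekam]
  3 Geminate Reduction: no change — [pekam]
  4 Glottal Epenthesis: no change — [pekam]
  5 Progressive Voicing Assimilation: no change — [pekam]
/ezufahiy/:
  1 Final Vowel Raising: no change — [ezufahiy]
  2 Final Vowel Deletion: no change — [ezufahiy]
  3 Geminate Reduction: no change — [ezufahiy]
  4 Glottal Epenthesis: [ezufahiy] → [hezufahiy]
  5 Progressive Voicing Assimilation: no change — [hezufahiy]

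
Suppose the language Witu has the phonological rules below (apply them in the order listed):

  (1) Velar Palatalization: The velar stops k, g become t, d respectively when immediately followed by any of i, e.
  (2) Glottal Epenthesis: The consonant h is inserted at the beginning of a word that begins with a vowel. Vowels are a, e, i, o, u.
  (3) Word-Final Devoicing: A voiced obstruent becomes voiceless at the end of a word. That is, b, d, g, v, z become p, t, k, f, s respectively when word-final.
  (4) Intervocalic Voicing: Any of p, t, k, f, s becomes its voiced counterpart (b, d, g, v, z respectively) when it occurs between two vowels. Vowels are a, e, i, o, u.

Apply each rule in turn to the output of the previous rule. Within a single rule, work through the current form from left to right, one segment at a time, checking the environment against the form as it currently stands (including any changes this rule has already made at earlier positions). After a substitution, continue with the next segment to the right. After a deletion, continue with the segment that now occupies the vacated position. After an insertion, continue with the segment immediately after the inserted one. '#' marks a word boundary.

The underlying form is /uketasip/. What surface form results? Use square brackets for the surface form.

(1) Velar Palatalization: [uketasip] → [utetasip]
(2) Glottal Epenthesis: [utetasip] → [hutetasip]
(3) Word-Final Devoicing: no change — [hutetasip]
(4) Intervocalic Voicing: [hutetasip] → [hudedazip]

[hudedazip]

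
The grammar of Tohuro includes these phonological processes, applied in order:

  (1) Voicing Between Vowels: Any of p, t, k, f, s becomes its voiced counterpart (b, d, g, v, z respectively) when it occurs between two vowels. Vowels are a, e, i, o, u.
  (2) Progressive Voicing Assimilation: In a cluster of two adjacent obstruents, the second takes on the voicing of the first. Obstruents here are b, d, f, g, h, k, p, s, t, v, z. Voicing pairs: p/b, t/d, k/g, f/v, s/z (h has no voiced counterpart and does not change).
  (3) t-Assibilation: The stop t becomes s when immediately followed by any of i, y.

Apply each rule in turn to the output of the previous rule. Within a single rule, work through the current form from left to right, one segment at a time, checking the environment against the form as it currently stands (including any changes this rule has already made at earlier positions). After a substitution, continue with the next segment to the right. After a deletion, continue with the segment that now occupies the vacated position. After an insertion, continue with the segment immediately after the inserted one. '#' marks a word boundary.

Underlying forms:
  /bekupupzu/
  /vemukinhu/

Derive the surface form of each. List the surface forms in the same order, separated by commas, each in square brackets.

[begubupsu], [vemuginhu]

/bekupupzu/:
  (1) Voicing Between Vowels: [bekupupzu] → [begubupzu]
  (2) Progressive Voicing Assimilation: [begubupzu] → [begubupsu]
  (3) t-Assibilation: no change — [begubupsu]
/vemukinhu/:
  (1) Voicing Between Vowels: [vemukinhu] → [vemuginhu]
  (2) Progressive Voicing Assimilation: no change — [vemuginhu]
  (3) t-Assibilation: no change — [vemuginhu]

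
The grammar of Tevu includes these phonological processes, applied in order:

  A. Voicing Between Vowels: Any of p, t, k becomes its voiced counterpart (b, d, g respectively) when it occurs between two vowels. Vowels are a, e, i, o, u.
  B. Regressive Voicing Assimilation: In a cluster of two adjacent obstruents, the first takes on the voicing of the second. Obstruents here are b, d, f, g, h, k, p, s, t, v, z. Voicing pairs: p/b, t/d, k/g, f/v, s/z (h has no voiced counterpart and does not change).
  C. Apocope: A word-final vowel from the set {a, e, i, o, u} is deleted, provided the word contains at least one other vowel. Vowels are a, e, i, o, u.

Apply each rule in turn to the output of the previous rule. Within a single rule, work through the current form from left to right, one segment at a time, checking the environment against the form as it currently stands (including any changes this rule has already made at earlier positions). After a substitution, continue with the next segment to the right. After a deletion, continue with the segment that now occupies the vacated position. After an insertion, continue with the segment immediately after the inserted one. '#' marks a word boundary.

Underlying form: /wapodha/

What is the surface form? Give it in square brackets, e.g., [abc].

A Voicing Between Vowels: [wapodha] → [wabodha]
B Regressive Voicing Assimilation: [wabodha] → [wabotha]
C Apocope: [wabotha] → [waboth]

[waboth]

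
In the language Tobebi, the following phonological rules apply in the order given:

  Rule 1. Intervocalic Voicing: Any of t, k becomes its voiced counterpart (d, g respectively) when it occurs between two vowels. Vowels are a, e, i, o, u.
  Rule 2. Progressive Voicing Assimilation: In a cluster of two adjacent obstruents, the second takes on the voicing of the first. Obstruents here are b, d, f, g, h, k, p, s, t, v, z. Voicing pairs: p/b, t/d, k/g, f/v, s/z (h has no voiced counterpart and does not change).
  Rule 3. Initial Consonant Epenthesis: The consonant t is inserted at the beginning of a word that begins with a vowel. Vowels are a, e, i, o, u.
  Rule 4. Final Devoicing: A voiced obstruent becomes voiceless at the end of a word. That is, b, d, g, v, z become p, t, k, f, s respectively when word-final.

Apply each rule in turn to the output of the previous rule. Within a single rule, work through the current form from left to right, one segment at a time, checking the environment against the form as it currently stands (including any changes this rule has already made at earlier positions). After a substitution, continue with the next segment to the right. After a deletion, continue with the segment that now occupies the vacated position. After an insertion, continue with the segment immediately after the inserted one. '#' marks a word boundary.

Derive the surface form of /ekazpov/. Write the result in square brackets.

[tegazbof]

Rule 1 Intervocalic Voicing: [ekazpov] → [egazpov]
Rule 2 Progressive Voicing Assimilation: [egazpov] → [egazbov]
Rule 3 Initial Consonant Epenthesis: [egazbov] → [tegazbov]
Rule 4 Final Devoicing: [tegazbov] → [tegazbof]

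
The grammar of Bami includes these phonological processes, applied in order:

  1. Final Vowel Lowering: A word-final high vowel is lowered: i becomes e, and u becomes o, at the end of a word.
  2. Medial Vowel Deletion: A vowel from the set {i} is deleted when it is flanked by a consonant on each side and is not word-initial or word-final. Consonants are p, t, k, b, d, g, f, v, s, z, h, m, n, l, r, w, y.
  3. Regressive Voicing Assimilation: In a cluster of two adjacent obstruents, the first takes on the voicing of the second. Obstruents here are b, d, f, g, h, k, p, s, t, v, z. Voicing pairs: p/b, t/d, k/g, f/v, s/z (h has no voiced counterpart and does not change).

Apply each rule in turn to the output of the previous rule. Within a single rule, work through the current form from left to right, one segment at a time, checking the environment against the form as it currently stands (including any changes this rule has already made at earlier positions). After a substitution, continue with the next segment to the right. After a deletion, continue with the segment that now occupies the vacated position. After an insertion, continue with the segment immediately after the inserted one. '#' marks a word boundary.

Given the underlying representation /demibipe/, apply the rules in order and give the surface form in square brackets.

[demppe]

1 Final Vowel Lowering: no change — [demibipe]
2 Medial Vowel Deletion: [demibipe] → [dembpe]
3 Regressive Voicing Assimilation: [dembpe] → [demppe]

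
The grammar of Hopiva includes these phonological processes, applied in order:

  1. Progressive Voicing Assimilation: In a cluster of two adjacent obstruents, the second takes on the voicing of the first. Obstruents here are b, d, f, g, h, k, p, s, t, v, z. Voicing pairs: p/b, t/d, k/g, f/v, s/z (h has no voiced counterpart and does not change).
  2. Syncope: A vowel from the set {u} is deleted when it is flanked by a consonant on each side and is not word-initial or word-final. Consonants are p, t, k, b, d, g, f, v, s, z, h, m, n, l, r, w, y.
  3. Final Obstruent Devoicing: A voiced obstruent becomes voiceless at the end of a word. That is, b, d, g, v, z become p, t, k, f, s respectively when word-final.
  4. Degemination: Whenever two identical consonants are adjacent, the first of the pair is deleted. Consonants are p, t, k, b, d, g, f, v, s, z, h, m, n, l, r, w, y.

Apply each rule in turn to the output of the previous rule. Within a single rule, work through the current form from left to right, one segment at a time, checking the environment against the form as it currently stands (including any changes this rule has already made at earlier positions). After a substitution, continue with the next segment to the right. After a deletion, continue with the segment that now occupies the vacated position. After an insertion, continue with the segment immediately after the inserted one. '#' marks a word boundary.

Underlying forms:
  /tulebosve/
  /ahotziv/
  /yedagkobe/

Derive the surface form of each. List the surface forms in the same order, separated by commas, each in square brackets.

/tulebosve/:
  1 Progressive Voicing Assimilation: [tulebosve] → [tulebosfe]
  2 Syncope: [tulebosfe] → [tlebosfe]
  3 Final Obstruent Devoicing: no change — [tlebosfe]
  4 Degemination: no change — [tlebosfe]
/ahotziv/:
  1 Progressive Voicing Assimilation: [ahotziv] → [ahotsiv]
  2 Syncope: no change — [ahotsiv]
  3 Final Obstruent Devoicing: [ahotsiv] → [ahotsif]
  4 Degemination: no change — [ahotsif]
/yedagkobe/:
  1 Progressive Voicing Assimilation: [yedagkobe] → [yedaggobe]
  2 Syncope: no change — [yedaggobe]
  3 Final Obstruent Devoicing: no change — [yedaggobe]
  4 Degemination: [yedaggobe] → [yedagobe]

[tlebosfe], [ahotsif], [yedagobe]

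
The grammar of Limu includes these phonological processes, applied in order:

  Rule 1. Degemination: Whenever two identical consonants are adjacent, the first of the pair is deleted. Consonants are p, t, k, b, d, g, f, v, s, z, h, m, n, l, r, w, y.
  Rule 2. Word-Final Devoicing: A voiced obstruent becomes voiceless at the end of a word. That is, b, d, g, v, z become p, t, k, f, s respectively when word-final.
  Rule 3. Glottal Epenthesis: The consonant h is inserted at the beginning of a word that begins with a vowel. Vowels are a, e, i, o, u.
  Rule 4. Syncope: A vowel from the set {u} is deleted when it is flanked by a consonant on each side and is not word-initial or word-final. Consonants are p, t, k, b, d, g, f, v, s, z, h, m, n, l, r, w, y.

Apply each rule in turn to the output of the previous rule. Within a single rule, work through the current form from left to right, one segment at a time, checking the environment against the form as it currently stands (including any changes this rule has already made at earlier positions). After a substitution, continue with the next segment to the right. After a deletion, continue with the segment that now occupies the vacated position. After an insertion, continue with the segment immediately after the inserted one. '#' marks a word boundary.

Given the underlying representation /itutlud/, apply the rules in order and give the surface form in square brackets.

Rule 1 Degemination: no change — [itutlud]
Rule 2 Word-Final Devoicing: [itutlud] → [itutlut]
Rule 3 Glottal Epenthesis: [itutlut] → [hitutlut]
Rule 4 Syncope: [hitutlut] → [hittlt]

[hittlt]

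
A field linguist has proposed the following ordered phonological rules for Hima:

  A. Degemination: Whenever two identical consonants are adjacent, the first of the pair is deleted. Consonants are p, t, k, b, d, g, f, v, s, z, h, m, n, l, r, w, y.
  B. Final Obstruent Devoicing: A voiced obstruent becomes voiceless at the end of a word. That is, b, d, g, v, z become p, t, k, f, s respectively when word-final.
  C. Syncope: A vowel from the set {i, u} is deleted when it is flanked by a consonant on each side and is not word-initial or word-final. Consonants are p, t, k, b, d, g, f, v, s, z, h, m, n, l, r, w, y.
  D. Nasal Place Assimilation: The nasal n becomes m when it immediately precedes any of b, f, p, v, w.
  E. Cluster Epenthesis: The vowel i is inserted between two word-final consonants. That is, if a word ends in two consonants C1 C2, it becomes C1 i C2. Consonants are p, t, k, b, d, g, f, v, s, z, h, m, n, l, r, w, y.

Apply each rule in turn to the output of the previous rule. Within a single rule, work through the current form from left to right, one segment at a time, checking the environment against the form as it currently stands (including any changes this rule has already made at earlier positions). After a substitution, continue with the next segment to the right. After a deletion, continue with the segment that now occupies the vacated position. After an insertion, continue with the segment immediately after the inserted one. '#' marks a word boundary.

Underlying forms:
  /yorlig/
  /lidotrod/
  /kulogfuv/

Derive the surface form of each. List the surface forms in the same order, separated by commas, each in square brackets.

[yorlik], [ldotrot], [klogfif]

/yorlig/:
  A Degemination: no change — [yorlig]
  B Final Obstruent Devoicing: [yorlig] → [yorlik]
  C Syncope: [yorlik] → [yorlk]
  D Nasal Place Assimilation: no change — [yorlk]
  E Cluster Epenthesis: [yorlk] → [yorlik]
/lidotrod/:
  A Degemination: no change — [lidotrod]
  B Final Obstruent Devoicing: [lidotrod] → [lidotrot]
  C Syncope: [lidotrot] → [ldotrot]
  D Nasal Place Assimilation: no change — [ldotrot]
  E Cluster Epenthesis: no change — [ldotrot]
/kulogfuv/:
  A Degemination: no change — [kulogfuv]
  B Final Obstruent Devoicing: [kulogfuv] → [kulogfuf]
  C Syncope: [kulogfuf] → [klogff]
  D Nasal Place Assimilation: no change — [klogff]
  E Cluster Epenthesis: [klogff] → [klogfif]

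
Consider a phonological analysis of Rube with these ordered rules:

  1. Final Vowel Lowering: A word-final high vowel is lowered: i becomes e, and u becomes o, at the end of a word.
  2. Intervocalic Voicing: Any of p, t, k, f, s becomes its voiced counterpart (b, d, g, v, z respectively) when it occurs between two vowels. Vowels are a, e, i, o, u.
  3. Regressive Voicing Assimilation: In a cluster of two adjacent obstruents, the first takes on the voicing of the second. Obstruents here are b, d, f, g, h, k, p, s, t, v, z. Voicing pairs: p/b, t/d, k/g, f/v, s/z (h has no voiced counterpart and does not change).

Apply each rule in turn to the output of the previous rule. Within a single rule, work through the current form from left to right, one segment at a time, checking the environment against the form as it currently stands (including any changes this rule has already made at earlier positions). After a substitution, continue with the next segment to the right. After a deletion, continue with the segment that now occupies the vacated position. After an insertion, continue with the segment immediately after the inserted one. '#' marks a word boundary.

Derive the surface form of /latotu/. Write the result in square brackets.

[ladodo]

1 Final Vowel Lowering: [latotu] → [latoto]
2 Intervocalic Voicing: [latoto] → [ladodo]
3 Regressive Voicing Assimilation: no change — [ladodo]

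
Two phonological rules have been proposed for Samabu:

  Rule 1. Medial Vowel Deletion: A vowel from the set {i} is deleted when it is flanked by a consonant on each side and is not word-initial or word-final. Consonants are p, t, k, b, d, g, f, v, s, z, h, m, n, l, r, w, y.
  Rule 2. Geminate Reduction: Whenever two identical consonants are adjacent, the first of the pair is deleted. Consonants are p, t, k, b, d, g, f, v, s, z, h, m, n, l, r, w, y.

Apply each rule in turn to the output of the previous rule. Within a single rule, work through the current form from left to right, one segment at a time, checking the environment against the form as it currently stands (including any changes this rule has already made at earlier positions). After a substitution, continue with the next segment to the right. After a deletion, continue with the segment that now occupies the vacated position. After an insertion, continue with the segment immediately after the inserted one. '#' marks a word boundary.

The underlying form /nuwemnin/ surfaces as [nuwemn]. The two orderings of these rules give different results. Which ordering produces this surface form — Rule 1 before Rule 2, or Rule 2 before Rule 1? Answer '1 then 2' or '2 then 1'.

1 then 2

Order 1 then 2:
  1 Medial Vowel Deletion: [nuwemnin] → [nuwemnn]
  2 Geminate Reduction: [nuwemnn] → [nuwemn]
  result: [nuwemn]
Order 2 then 1:
  2 Geminate Reduction: no change — [nuwemnin]
  1 Medial Vowel Deletion: [nuwemnin] → [nuwemnn]
  result: [nuwemnn]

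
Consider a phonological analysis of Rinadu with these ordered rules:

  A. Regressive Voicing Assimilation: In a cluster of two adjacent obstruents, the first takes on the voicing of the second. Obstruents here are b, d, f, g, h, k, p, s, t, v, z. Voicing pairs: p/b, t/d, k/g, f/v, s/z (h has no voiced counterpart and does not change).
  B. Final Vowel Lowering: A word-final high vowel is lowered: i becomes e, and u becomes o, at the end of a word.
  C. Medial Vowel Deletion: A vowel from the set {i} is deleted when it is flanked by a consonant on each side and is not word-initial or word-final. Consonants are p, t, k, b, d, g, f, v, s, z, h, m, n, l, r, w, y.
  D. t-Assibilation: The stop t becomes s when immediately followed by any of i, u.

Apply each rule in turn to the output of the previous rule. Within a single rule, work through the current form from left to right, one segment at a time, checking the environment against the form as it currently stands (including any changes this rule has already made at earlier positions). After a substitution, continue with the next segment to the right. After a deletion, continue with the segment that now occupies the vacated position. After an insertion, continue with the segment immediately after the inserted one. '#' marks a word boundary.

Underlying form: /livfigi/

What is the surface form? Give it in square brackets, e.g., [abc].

[lffge]

A Regressive Voicing Assimilation: [livfigi] → [liffigi]
B Final Vowel Lowering: [liffigi] → [liffige]
C Medial Vowel Deletion: [liffige] → [lffge]
D t-Assibilation: no change — [lffge]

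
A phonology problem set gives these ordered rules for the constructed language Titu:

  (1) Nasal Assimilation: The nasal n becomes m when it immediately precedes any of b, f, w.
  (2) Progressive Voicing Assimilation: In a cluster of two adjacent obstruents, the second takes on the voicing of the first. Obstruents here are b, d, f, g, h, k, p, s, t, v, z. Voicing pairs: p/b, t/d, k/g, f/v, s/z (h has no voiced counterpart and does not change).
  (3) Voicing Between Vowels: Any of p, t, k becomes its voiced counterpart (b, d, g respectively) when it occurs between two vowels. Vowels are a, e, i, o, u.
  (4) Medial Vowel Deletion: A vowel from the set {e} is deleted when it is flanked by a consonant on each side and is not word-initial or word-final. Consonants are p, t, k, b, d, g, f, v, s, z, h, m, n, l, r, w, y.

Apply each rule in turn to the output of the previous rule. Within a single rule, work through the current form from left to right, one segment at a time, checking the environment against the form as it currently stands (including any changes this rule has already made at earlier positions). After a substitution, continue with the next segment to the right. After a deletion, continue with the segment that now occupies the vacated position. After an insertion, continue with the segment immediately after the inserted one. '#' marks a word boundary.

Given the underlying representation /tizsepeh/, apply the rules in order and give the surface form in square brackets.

[tizzbh]

(1) Nasal Assimilation: no change — [tizsepeh]
(2) Progressive Voicing Assimilation: [tizsepeh] → [tizzepeh]
(3) Voicing Between Vowels: [tizzepeh] → [tizzebeh]
(4) Medial Vowel Deletion: [tizzebeh] → [tizzbh]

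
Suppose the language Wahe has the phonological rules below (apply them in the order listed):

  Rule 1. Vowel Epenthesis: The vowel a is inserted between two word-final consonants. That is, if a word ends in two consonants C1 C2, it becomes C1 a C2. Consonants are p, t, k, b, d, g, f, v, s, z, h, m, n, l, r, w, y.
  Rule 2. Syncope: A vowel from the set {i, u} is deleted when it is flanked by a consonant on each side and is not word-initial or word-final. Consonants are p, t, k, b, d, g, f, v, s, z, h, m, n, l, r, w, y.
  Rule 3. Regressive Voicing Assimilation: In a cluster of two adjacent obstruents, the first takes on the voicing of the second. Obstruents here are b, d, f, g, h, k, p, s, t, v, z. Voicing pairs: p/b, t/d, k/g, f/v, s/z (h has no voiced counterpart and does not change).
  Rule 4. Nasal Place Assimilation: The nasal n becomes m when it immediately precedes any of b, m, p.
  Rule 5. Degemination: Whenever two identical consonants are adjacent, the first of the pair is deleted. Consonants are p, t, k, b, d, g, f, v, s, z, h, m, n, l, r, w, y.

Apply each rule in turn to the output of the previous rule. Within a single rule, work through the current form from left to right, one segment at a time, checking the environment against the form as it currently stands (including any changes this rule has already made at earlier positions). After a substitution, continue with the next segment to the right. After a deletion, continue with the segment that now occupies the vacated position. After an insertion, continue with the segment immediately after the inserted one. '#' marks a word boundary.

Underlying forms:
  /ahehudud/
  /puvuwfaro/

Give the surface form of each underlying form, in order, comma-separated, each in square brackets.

[ahehd], [bvwfaro]

/ahehudud/:
  Rule 1 Vowel Epenthesis: no change — [ahehudud]
  Rule 2 Syncope: [ahehudud] → [ahehdd]
  Rule 3 Regressive Voicing Assimilation: no change — [ahehdd]
  Rule 4 Nasal Place Assimilation: no change — [ahehdd]
  Rule 5 Degemination: [ahehdd] → [ahehd]
/puvuwfaro/:
  Rule 1 Vowel Epenthesis: no change — [puvuwfaro]
  Rule 2 Syncope: [puvuwfaro] → [pvwfaro]
  Rule 3 Regressive Voicing Assimilation: [pvwfaro] → [bvwfaro]
  Rule 4 Nasal Place Assimilation: no change — [bvwfaro]
  Rule 5 Degemination: no change — [bvwfaro]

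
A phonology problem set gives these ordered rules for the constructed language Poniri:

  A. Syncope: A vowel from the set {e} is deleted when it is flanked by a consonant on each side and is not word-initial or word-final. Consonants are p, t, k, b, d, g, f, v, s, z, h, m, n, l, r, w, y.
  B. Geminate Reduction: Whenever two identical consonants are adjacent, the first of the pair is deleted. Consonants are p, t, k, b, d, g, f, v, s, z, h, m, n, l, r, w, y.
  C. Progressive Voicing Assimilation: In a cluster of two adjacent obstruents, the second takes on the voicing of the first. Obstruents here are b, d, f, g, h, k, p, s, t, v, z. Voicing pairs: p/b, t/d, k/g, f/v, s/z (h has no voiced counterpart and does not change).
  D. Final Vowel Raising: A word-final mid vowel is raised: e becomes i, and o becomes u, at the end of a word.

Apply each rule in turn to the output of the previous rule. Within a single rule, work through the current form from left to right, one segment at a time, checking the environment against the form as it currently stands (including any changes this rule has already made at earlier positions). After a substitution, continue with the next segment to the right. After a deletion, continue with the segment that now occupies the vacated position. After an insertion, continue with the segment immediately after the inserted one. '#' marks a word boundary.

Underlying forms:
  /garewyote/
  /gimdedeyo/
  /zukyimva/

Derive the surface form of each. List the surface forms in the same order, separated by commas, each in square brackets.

[garwyoti], [gimdyu], [zukyimva]

/garewyote/:
  A Syncope: [garewyote] → [garwyote]
  B Geminate Reduction: no change — [garwyote]
  C Progressive Voicing Assimilation: no change — [garwyote]
  D Final Vowel Raising: [garwyote] → [garwyoti]
/gimdedeyo/:
  A Syncope: [gimdedeyo] → [gimddyo]
  B Geminate Reduction: [gimddyo] → [gimdyo]
  C Progressive Voicing Assimilation: no change — [gimdyo]
  D Final Vowel Raising: [gimdyo] → [gimdyu]
/zukyimva/:
  A Syncope: no change — [zukyimva]
  B Geminate Reduction: no change — [zukyimva]
  C Progressive Voicing Assimilation: no change — [zukyimva]
  D Final Vowel Raising: no change — [zukyimva]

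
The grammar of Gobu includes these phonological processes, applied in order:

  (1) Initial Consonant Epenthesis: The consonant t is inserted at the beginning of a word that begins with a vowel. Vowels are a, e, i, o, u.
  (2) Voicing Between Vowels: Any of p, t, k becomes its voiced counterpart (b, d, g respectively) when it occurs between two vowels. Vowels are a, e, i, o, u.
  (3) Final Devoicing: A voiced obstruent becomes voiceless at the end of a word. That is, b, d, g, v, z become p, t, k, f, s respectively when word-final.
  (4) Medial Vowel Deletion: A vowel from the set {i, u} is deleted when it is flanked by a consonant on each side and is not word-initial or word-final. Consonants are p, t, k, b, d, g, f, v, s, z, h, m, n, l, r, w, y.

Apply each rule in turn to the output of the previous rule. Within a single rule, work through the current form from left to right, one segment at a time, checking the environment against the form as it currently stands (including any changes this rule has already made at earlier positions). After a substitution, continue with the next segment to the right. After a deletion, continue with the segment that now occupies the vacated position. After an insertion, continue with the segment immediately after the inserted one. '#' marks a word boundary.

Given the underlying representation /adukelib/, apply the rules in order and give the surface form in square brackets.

(1) Initial Consonant Epenthesis: [adukelib] → [tadukelib]
(2) Voicing Between Vowels: [tadukelib] → [tadugelib]
(3) Final Devoicing: [tadugelib] → [tadugelip]
(4) Medial Vowel Deletion: [tadugelip] → [tadgelp]

[tadgelp]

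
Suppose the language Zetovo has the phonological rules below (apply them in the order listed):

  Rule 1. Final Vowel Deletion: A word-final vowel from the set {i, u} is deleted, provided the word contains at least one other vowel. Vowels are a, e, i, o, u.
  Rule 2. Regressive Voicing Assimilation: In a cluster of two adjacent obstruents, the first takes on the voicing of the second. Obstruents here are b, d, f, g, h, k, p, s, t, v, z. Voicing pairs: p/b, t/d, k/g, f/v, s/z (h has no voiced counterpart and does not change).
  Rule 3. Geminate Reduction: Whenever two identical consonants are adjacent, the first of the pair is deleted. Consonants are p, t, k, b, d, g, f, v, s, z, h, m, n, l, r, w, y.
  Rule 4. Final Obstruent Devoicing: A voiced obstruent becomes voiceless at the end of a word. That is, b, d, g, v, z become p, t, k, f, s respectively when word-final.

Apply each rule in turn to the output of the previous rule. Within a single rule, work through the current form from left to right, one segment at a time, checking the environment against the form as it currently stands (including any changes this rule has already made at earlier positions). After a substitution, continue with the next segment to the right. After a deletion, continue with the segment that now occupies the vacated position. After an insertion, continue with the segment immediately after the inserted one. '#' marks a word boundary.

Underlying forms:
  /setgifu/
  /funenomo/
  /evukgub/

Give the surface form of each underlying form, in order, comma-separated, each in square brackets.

[sedgif], [funenomo], [evugup]

/setgifu/:
  Rule 1 Final Vowel Deletion: [setgifu] → [setgif]
  Rule 2 Regressive Voicing Assimilation: [setgif] → [sedgif]
  Rule 3 Geminate Reduction: no change — [sedgif]
  Rule 4 Final Obstruent Devoicing: no change — [sedgif]
/funenomo/:
  Rule 1 Final Vowel Deletion: no change — [funenomo]
  Rule 2 Regressive Voicing Assimilation: no change — [funenomo]
  Rule 3 Geminate Reduction: no change — [funenomo]
  Rule 4 Final Obstruent Devoicing: no change — [funenomo]
/evukgub/:
  Rule 1 Final Vowel Deletion: no change — [evukgub]
  Rule 2 Regressive Voicing Assimilation: [evukgub] → [evuggub]
  Rule 3 Geminate Reduction: [evuggub] → [evugub]
  Rule 4 Final Obstruent Devoicing: [evugub] → [evugup]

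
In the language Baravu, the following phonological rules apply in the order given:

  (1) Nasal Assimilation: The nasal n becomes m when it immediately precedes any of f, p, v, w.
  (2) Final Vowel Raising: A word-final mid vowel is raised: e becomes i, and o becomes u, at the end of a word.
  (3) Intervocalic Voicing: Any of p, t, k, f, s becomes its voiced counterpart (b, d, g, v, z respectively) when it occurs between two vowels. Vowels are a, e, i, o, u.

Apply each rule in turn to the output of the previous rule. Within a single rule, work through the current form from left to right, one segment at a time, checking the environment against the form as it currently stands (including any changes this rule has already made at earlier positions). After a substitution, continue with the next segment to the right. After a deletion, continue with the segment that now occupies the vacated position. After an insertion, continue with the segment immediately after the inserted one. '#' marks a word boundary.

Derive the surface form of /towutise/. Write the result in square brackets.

(1) Nasal Assimilation: no change — [towutise]
(2) Final Vowel Raising: [towutise] → [towutisi]
(3) Intervocalic Voicing: [towutisi] → [towudizi]

[towudizi]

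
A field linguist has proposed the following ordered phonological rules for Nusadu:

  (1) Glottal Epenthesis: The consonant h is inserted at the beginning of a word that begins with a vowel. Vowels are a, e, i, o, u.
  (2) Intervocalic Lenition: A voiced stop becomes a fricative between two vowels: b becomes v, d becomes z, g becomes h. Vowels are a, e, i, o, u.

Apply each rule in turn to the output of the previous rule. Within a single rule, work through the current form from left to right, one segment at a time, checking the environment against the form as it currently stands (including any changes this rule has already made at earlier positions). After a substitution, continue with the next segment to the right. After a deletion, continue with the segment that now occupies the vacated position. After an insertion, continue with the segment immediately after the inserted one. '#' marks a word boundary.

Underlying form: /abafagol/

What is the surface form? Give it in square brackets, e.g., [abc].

(1) Glottal Epenthesis: [abafagol] → [habafagol]
(2) Intervocalic Lenition: [habafagol] → [havafahol]

[havafahol]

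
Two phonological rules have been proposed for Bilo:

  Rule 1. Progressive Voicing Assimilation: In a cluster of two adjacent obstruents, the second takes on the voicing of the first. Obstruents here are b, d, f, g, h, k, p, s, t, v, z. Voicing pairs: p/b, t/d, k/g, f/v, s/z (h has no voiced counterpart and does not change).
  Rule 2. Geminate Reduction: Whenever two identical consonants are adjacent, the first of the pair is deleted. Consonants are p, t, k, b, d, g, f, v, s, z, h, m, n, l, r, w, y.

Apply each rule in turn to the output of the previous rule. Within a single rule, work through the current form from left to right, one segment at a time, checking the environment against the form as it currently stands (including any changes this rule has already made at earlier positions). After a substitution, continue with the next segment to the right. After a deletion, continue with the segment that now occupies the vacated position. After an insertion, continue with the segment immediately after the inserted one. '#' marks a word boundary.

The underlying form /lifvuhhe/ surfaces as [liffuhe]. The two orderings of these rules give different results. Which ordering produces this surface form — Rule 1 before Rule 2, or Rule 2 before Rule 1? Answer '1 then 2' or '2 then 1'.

2 then 1

Order 1 then 2:
  1 Progressive Voicing Assimilation: [lifvuhhe] → [liffuhhe]
  2 Geminate Reduction: [liffuhhe] → [lifuhe]
  result: [lifuhe]
Order 2 then 1:
  2 Geminate Reduction: [lifvuhhe] → [lifvuhe]
  1 Progressive Voicing Assimilation: [lifvuhe] → [liffuhe]
  result: [liffuhe]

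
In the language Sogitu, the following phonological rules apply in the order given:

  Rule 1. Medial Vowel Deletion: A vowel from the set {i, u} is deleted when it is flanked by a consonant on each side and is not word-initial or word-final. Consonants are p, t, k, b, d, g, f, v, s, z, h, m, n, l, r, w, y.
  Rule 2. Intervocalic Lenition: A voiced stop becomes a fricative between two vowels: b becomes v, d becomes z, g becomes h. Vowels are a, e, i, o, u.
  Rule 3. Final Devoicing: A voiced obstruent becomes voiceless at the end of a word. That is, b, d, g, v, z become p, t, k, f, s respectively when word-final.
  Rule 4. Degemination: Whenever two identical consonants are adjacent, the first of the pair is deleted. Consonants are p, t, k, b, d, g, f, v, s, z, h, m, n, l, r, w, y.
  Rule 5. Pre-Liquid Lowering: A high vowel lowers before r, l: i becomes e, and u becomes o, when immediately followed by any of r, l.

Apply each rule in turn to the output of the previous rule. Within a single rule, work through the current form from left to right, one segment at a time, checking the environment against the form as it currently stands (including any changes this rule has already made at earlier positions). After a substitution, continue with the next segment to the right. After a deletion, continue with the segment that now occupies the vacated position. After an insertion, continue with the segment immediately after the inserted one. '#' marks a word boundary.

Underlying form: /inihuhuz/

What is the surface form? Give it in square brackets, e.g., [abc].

[inhs]

Rule 1 Medial Vowel Deletion: [inihuhuz] → [inhhz]
Rule 2 Intervocalic Lenition: no change — [inhhz]
Rule 3 Final Devoicing: [inhhz] → [inhhs]
Rule 4 Degemination: [inhhs] → [inhs]
Rule 5 Pre-Liquid Lowering: no change — [inhs]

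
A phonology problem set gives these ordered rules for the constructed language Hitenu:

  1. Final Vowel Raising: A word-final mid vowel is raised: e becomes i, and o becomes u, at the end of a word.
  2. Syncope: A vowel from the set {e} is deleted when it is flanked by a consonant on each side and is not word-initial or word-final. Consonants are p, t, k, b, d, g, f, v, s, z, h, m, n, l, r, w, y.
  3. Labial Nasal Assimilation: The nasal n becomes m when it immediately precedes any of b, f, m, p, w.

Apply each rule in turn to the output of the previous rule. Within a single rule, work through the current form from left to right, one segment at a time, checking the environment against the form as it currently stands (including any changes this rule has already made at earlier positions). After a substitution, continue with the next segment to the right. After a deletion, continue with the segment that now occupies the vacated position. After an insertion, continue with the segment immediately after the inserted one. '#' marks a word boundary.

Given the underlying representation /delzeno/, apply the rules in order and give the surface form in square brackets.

[dlznu]

1 Final Vowel Raising: [delzeno] → [delzenu]
2 Syncope: [delzenu] → [dlznu]
3 Labial Nasal Assimilation: no change — [dlznu]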